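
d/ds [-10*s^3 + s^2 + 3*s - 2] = -30*s^2 + 2*s + 3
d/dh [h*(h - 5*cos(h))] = 5*h*sin(h) + 2*h - 5*cos(h)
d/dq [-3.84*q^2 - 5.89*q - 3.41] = -7.68*q - 5.89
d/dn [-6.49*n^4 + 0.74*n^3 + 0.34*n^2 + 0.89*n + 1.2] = -25.96*n^3 + 2.22*n^2 + 0.68*n + 0.89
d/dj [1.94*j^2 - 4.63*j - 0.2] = 3.88*j - 4.63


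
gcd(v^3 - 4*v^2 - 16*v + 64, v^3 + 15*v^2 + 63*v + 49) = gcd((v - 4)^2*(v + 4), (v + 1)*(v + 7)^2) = 1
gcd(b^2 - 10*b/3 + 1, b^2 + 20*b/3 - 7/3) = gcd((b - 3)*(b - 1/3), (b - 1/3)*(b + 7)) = b - 1/3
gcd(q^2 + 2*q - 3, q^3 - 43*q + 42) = q - 1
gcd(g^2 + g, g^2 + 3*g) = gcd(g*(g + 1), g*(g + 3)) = g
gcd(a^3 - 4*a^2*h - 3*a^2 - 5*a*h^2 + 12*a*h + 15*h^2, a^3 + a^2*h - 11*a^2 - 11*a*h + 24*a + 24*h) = a^2 + a*h - 3*a - 3*h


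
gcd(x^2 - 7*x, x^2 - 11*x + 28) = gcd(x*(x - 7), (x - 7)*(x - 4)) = x - 7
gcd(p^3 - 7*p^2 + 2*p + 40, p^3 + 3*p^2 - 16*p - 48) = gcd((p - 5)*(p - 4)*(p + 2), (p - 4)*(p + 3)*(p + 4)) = p - 4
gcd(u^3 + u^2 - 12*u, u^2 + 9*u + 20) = u + 4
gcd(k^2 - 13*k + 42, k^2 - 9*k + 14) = k - 7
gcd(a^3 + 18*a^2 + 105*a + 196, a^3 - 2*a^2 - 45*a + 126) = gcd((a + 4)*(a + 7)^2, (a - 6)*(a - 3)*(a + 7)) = a + 7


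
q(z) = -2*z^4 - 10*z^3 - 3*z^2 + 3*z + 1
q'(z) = -8*z^3 - 30*z^2 - 6*z + 3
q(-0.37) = -0.05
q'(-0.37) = 1.52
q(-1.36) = 9.68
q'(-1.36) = -24.20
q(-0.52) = -0.11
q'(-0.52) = -0.87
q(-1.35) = 9.44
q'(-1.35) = -23.89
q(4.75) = -2142.29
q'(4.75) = -1559.75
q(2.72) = -323.74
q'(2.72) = -396.26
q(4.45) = -1710.55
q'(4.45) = -1322.74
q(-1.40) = 10.68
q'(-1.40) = -25.45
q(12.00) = -59147.00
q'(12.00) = -18213.00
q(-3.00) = 73.00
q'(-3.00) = -33.00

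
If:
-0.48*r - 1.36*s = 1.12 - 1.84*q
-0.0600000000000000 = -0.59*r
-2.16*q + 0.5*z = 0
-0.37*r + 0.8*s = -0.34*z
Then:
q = 0.28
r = 0.10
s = -0.47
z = 1.23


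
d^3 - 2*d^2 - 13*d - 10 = (d - 5)*(d + 1)*(d + 2)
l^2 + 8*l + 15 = (l + 3)*(l + 5)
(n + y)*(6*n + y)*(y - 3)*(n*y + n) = 6*n^3*y^2 - 12*n^3*y - 18*n^3 + 7*n^2*y^3 - 14*n^2*y^2 - 21*n^2*y + n*y^4 - 2*n*y^3 - 3*n*y^2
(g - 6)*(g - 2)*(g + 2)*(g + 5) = g^4 - g^3 - 34*g^2 + 4*g + 120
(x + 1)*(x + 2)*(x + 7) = x^3 + 10*x^2 + 23*x + 14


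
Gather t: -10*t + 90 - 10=80 - 10*t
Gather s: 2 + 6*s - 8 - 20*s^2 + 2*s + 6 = -20*s^2 + 8*s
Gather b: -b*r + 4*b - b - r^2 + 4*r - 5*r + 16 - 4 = b*(3 - r) - r^2 - r + 12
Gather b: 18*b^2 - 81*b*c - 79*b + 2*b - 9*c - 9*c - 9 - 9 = 18*b^2 + b*(-81*c - 77) - 18*c - 18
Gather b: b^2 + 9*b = b^2 + 9*b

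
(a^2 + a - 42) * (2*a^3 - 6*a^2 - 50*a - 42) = 2*a^5 - 4*a^4 - 140*a^3 + 160*a^2 + 2058*a + 1764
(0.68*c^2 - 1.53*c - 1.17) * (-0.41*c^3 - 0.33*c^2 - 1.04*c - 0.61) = -0.2788*c^5 + 0.4029*c^4 + 0.2774*c^3 + 1.5625*c^2 + 2.1501*c + 0.7137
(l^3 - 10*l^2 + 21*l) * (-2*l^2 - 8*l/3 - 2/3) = -2*l^5 + 52*l^4/3 - 16*l^3 - 148*l^2/3 - 14*l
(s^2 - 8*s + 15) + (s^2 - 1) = 2*s^2 - 8*s + 14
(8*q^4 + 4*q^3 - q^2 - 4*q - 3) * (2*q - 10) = 16*q^5 - 72*q^4 - 42*q^3 + 2*q^2 + 34*q + 30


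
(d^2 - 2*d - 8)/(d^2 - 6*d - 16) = (d - 4)/(d - 8)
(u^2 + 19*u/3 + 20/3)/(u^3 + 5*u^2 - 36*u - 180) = (u + 4/3)/(u^2 - 36)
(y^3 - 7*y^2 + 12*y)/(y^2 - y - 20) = y*(-y^2 + 7*y - 12)/(-y^2 + y + 20)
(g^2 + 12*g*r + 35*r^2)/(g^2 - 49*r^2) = (-g - 5*r)/(-g + 7*r)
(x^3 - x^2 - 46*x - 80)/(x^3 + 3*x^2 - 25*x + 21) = (x^3 - x^2 - 46*x - 80)/(x^3 + 3*x^2 - 25*x + 21)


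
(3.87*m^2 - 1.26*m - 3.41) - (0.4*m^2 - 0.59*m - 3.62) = 3.47*m^2 - 0.67*m + 0.21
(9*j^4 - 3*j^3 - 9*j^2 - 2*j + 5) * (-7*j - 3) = -63*j^5 - 6*j^4 + 72*j^3 + 41*j^2 - 29*j - 15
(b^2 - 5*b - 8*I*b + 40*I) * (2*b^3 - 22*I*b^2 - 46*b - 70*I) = 2*b^5 - 10*b^4 - 38*I*b^4 - 222*b^3 + 190*I*b^3 + 1110*b^2 + 298*I*b^2 - 560*b - 1490*I*b + 2800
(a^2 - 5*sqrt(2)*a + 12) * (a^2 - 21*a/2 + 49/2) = a^4 - 21*a^3/2 - 5*sqrt(2)*a^3 + 73*a^2/2 + 105*sqrt(2)*a^2/2 - 245*sqrt(2)*a/2 - 126*a + 294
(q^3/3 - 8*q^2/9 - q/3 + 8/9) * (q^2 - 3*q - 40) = q^5/3 - 17*q^4/9 - 11*q^3 + 337*q^2/9 + 32*q/3 - 320/9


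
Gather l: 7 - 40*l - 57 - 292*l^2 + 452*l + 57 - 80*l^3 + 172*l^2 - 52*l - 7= -80*l^3 - 120*l^2 + 360*l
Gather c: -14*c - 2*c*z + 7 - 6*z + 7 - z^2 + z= c*(-2*z - 14) - z^2 - 5*z + 14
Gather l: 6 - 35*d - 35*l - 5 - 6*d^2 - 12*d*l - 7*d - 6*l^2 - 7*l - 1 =-6*d^2 - 42*d - 6*l^2 + l*(-12*d - 42)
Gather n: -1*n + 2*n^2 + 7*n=2*n^2 + 6*n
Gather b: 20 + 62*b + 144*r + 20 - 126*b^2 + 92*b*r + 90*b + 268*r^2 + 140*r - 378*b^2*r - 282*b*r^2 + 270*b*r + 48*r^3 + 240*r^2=b^2*(-378*r - 126) + b*(-282*r^2 + 362*r + 152) + 48*r^3 + 508*r^2 + 284*r + 40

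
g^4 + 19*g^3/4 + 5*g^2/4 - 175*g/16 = g*(g - 5/4)*(g + 5/2)*(g + 7/2)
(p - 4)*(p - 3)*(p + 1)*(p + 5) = p^4 - p^3 - 25*p^2 + 37*p + 60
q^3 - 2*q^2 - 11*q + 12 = (q - 4)*(q - 1)*(q + 3)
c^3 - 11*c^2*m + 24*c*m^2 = c*(c - 8*m)*(c - 3*m)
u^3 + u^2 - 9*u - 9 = (u - 3)*(u + 1)*(u + 3)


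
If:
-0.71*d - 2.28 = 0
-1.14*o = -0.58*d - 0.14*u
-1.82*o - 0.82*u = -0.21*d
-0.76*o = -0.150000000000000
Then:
No Solution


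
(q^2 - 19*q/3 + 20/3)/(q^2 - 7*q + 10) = (q - 4/3)/(q - 2)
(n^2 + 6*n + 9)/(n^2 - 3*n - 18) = (n + 3)/(n - 6)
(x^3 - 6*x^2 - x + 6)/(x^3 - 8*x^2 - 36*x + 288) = (x^2 - 1)/(x^2 - 2*x - 48)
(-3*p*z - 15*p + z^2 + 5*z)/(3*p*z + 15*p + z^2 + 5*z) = (-3*p + z)/(3*p + z)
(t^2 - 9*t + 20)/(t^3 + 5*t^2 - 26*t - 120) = (t - 4)/(t^2 + 10*t + 24)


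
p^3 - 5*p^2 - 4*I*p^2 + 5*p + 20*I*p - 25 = (p - 5)*(p - 5*I)*(p + I)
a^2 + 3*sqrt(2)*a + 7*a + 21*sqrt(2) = (a + 7)*(a + 3*sqrt(2))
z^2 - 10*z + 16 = (z - 8)*(z - 2)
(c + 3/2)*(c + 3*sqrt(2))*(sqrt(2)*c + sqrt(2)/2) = sqrt(2)*c^3 + 2*sqrt(2)*c^2 + 6*c^2 + 3*sqrt(2)*c/4 + 12*c + 9/2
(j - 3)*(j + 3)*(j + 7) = j^3 + 7*j^2 - 9*j - 63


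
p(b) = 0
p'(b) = 0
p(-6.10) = 0.00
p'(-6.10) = 0.00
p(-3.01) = 0.00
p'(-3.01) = 0.00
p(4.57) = 0.00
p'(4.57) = 0.00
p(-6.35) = 0.00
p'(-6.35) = 0.00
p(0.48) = 0.00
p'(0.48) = 0.00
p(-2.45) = 0.00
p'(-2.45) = 0.00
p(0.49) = 0.00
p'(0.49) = 0.00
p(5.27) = 0.00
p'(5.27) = 0.00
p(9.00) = 0.00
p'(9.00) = 0.00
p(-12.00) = 0.00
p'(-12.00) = 0.00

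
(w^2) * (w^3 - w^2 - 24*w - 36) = w^5 - w^4 - 24*w^3 - 36*w^2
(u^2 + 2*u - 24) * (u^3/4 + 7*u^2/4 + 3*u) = u^5/4 + 9*u^4/4 + u^3/2 - 36*u^2 - 72*u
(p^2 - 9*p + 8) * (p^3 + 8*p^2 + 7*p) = p^5 - p^4 - 57*p^3 + p^2 + 56*p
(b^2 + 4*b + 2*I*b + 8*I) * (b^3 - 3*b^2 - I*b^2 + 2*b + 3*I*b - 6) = b^5 + b^4 + I*b^4 - 8*b^3 + I*b^3 + 4*b^2 - 8*I*b^2 - 48*b + 4*I*b - 48*I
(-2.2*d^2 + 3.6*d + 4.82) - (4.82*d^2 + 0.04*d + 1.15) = -7.02*d^2 + 3.56*d + 3.67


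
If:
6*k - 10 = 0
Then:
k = 5/3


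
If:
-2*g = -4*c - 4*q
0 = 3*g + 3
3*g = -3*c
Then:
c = 1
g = -1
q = -3/2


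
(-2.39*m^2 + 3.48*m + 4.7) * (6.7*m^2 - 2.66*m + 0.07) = -16.013*m^4 + 29.6734*m^3 + 22.0659*m^2 - 12.2584*m + 0.329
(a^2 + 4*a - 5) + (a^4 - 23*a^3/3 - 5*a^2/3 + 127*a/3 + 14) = a^4 - 23*a^3/3 - 2*a^2/3 + 139*a/3 + 9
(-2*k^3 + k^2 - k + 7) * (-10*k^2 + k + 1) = 20*k^5 - 12*k^4 + 9*k^3 - 70*k^2 + 6*k + 7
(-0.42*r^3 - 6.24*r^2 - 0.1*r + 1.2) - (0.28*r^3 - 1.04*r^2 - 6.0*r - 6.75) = -0.7*r^3 - 5.2*r^2 + 5.9*r + 7.95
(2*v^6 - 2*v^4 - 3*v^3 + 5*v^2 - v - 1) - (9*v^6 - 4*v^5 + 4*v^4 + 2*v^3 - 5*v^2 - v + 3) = -7*v^6 + 4*v^5 - 6*v^4 - 5*v^3 + 10*v^2 - 4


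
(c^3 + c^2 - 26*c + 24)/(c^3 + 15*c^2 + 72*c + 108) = (c^2 - 5*c + 4)/(c^2 + 9*c + 18)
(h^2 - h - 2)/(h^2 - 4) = (h + 1)/(h + 2)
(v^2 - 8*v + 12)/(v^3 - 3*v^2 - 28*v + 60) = 1/(v + 5)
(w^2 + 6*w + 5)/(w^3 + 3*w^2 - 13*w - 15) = 1/(w - 3)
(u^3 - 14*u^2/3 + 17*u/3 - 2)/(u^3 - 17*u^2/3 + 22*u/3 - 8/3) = (u - 3)/(u - 4)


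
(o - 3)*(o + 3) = o^2 - 9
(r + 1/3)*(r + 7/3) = r^2 + 8*r/3 + 7/9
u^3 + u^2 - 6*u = u*(u - 2)*(u + 3)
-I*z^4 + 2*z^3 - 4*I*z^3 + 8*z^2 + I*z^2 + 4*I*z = z*(z + 4)*(z + I)*(-I*z + 1)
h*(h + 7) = h^2 + 7*h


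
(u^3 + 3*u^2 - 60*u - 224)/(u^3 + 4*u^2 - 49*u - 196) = (u - 8)/(u - 7)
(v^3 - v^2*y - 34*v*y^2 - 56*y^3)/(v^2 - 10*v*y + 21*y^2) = (-v^2 - 6*v*y - 8*y^2)/(-v + 3*y)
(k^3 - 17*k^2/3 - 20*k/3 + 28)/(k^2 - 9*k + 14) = (k^2 - 11*k/3 - 14)/(k - 7)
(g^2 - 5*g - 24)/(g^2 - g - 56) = (g + 3)/(g + 7)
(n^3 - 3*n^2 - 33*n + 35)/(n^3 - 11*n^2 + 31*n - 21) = (n + 5)/(n - 3)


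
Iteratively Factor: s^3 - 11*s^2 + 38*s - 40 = (s - 5)*(s^2 - 6*s + 8) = (s - 5)*(s - 4)*(s - 2)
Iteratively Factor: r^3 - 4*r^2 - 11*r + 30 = (r - 2)*(r^2 - 2*r - 15) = (r - 2)*(r + 3)*(r - 5)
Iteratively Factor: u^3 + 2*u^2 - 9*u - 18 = (u - 3)*(u^2 + 5*u + 6) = (u - 3)*(u + 2)*(u + 3)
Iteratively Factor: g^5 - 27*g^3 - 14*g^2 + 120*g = (g + 3)*(g^4 - 3*g^3 - 18*g^2 + 40*g) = (g - 5)*(g + 3)*(g^3 + 2*g^2 - 8*g) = (g - 5)*(g + 3)*(g + 4)*(g^2 - 2*g) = (g - 5)*(g - 2)*(g + 3)*(g + 4)*(g)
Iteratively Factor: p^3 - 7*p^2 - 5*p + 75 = (p - 5)*(p^2 - 2*p - 15) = (p - 5)^2*(p + 3)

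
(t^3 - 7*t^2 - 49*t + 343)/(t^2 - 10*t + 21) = (t^2 - 49)/(t - 3)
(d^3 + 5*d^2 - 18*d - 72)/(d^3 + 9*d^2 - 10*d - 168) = (d + 3)/(d + 7)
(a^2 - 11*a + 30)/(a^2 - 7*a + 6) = (a - 5)/(a - 1)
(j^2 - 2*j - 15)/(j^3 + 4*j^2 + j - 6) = (j - 5)/(j^2 + j - 2)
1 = 1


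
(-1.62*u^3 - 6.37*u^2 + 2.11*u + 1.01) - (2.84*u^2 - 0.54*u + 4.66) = -1.62*u^3 - 9.21*u^2 + 2.65*u - 3.65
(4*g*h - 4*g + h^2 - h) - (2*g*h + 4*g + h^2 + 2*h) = 2*g*h - 8*g - 3*h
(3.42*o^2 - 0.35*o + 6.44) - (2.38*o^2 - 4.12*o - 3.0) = 1.04*o^2 + 3.77*o + 9.44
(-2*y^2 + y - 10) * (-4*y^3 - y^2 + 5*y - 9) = 8*y^5 - 2*y^4 + 29*y^3 + 33*y^2 - 59*y + 90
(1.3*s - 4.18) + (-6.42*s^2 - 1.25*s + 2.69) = -6.42*s^2 + 0.05*s - 1.49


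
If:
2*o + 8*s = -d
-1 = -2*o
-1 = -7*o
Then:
No Solution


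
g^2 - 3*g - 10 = (g - 5)*(g + 2)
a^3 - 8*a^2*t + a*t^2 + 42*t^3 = (a - 7*t)*(a - 3*t)*(a + 2*t)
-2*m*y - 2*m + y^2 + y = (-2*m + y)*(y + 1)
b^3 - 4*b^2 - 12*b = b*(b - 6)*(b + 2)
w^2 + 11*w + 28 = (w + 4)*(w + 7)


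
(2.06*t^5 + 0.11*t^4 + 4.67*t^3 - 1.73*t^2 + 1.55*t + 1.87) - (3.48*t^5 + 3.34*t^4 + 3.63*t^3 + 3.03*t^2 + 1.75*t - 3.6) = -1.42*t^5 - 3.23*t^4 + 1.04*t^3 - 4.76*t^2 - 0.2*t + 5.47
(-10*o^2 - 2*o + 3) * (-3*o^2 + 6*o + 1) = 30*o^4 - 54*o^3 - 31*o^2 + 16*o + 3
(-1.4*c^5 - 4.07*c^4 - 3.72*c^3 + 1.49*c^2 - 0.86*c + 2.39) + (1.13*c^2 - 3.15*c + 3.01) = -1.4*c^5 - 4.07*c^4 - 3.72*c^3 + 2.62*c^2 - 4.01*c + 5.4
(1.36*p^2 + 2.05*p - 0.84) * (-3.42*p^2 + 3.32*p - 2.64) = -4.6512*p^4 - 2.4958*p^3 + 6.0884*p^2 - 8.2008*p + 2.2176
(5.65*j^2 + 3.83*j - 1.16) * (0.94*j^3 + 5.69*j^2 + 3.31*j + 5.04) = 5.311*j^5 + 35.7487*j^4 + 39.4038*j^3 + 34.5529*j^2 + 15.4636*j - 5.8464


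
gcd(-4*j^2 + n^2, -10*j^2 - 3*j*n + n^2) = 2*j + n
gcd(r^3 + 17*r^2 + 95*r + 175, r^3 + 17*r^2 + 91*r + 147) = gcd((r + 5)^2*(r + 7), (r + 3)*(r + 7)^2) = r + 7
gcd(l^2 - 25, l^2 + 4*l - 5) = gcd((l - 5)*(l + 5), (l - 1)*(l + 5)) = l + 5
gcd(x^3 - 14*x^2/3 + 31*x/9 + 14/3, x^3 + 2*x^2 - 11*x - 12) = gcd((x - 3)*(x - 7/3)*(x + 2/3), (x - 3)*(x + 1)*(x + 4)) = x - 3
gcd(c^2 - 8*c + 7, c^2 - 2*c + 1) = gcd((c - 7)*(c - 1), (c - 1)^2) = c - 1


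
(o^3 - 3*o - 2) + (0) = o^3 - 3*o - 2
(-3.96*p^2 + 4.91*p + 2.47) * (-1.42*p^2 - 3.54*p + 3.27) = 5.6232*p^4 + 7.0462*p^3 - 33.838*p^2 + 7.3119*p + 8.0769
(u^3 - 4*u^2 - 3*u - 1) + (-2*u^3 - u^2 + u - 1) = -u^3 - 5*u^2 - 2*u - 2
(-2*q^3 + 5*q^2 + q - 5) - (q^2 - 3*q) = -2*q^3 + 4*q^2 + 4*q - 5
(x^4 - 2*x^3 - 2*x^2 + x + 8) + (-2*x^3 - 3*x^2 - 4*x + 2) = x^4 - 4*x^3 - 5*x^2 - 3*x + 10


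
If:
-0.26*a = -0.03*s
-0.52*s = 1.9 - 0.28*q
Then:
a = 0.115384615384615*s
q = 1.85714285714286*s + 6.78571428571429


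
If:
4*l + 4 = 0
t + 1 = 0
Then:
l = -1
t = -1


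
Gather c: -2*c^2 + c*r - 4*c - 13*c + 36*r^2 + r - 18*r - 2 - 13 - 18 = -2*c^2 + c*(r - 17) + 36*r^2 - 17*r - 33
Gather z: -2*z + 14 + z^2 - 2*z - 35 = z^2 - 4*z - 21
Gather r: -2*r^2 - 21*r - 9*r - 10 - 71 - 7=-2*r^2 - 30*r - 88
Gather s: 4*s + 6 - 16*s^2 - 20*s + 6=-16*s^2 - 16*s + 12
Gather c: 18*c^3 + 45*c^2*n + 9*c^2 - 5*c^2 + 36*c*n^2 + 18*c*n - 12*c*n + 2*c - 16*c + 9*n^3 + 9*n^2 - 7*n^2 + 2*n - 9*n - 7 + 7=18*c^3 + c^2*(45*n + 4) + c*(36*n^2 + 6*n - 14) + 9*n^3 + 2*n^2 - 7*n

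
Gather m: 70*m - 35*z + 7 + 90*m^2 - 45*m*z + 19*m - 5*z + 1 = 90*m^2 + m*(89 - 45*z) - 40*z + 8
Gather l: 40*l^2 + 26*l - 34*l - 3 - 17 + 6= 40*l^2 - 8*l - 14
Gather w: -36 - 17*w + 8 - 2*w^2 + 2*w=-2*w^2 - 15*w - 28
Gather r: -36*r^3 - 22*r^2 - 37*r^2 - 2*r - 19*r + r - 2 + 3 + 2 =-36*r^3 - 59*r^2 - 20*r + 3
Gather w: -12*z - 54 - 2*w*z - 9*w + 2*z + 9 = w*(-2*z - 9) - 10*z - 45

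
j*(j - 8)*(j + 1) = j^3 - 7*j^2 - 8*j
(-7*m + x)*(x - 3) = -7*m*x + 21*m + x^2 - 3*x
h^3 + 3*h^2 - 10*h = h*(h - 2)*(h + 5)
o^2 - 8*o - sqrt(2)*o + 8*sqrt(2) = (o - 8)*(o - sqrt(2))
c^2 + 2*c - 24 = (c - 4)*(c + 6)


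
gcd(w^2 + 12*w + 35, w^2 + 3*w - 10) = w + 5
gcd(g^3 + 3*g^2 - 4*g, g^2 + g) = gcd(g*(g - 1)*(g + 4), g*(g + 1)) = g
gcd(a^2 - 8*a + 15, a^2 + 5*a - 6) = 1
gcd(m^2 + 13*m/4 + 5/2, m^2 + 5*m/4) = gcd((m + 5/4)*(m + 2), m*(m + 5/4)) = m + 5/4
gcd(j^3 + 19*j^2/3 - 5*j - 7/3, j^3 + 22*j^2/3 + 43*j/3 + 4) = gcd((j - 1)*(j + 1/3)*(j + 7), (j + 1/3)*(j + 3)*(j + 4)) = j + 1/3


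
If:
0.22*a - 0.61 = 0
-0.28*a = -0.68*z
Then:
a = 2.77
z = 1.14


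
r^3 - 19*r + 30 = (r - 3)*(r - 2)*(r + 5)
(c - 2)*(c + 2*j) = c^2 + 2*c*j - 2*c - 4*j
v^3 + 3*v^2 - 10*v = v*(v - 2)*(v + 5)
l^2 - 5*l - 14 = (l - 7)*(l + 2)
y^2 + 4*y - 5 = (y - 1)*(y + 5)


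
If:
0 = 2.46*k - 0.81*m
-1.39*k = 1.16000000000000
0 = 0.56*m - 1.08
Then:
No Solution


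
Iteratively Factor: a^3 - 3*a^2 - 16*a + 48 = (a - 3)*(a^2 - 16) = (a - 3)*(a + 4)*(a - 4)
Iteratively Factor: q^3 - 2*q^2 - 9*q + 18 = (q + 3)*(q^2 - 5*q + 6) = (q - 3)*(q + 3)*(q - 2)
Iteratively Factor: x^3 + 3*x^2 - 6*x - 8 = (x - 2)*(x^2 + 5*x + 4) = (x - 2)*(x + 4)*(x + 1)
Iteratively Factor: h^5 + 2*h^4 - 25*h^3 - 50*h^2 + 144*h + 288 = (h - 4)*(h^4 + 6*h^3 - h^2 - 54*h - 72) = (h - 4)*(h + 4)*(h^3 + 2*h^2 - 9*h - 18) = (h - 4)*(h + 2)*(h + 4)*(h^2 - 9) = (h - 4)*(h - 3)*(h + 2)*(h + 4)*(h + 3)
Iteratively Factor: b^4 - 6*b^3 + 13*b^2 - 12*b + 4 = (b - 1)*(b^3 - 5*b^2 + 8*b - 4) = (b - 2)*(b - 1)*(b^2 - 3*b + 2) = (b - 2)*(b - 1)^2*(b - 2)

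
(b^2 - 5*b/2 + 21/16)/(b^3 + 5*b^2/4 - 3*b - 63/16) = (4*b - 3)/(4*b^2 + 12*b + 9)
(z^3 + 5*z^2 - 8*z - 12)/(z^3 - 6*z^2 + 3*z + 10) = (z + 6)/(z - 5)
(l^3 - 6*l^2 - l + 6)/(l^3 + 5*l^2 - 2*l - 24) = (l^3 - 6*l^2 - l + 6)/(l^3 + 5*l^2 - 2*l - 24)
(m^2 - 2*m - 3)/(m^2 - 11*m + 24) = (m + 1)/(m - 8)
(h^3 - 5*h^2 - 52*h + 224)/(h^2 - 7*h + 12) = (h^2 - h - 56)/(h - 3)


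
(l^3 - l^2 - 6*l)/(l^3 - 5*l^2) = (l^2 - l - 6)/(l*(l - 5))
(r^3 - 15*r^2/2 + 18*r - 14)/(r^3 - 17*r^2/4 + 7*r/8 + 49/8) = 4*(r^2 - 4*r + 4)/(4*r^2 - 3*r - 7)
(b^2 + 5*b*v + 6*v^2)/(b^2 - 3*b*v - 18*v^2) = (-b - 2*v)/(-b + 6*v)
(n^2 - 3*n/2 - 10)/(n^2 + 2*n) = (n^2 - 3*n/2 - 10)/(n*(n + 2))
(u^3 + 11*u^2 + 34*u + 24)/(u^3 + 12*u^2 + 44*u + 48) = (u + 1)/(u + 2)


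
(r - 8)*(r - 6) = r^2 - 14*r + 48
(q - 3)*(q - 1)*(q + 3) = q^3 - q^2 - 9*q + 9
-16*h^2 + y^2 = (-4*h + y)*(4*h + y)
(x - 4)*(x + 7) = x^2 + 3*x - 28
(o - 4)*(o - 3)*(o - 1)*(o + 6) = o^4 - 2*o^3 - 29*o^2 + 102*o - 72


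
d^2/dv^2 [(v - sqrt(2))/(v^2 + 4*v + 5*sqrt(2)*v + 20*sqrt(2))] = 2*((v - sqrt(2))*(2*v + 4 + 5*sqrt(2))^2 - (3*v + 4 + 4*sqrt(2))*(v^2 + 4*v + 5*sqrt(2)*v + 20*sqrt(2)))/(v^2 + 4*v + 5*sqrt(2)*v + 20*sqrt(2))^3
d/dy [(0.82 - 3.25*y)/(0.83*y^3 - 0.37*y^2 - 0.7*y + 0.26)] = (5.395*y^3 - 3.2443*y^2 + 0.6068*y - 0.271)/(0.6889*y^6 - 0.6142*y^5 - 1.0251*y^4 + 0.9496*y^3 + 0.2976*y^2 - 0.364*y + 0.0676)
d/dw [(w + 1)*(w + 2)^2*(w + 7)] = 4*w^3 + 36*w^2 + 86*w + 60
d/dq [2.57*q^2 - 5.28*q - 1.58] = 5.14*q - 5.28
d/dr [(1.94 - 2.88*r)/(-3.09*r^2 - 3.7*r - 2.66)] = (-8.8992*r^2 + 11.9892*r + 14.8388)/(9.5481*r^4 + 22.866*r^3 + 30.1288*r^2 + 19.684*r + 7.0756)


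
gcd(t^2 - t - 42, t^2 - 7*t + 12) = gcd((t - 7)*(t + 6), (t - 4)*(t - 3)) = 1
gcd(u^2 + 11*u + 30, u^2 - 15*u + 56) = 1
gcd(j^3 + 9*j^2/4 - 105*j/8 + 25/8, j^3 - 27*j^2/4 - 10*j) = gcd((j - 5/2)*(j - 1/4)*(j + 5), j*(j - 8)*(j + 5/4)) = 1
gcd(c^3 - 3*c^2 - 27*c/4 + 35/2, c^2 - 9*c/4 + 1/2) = c - 2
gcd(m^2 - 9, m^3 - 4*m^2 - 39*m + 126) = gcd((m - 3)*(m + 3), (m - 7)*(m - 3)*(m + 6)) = m - 3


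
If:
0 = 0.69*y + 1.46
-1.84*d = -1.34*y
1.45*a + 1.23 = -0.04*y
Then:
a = -0.79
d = -1.54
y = -2.12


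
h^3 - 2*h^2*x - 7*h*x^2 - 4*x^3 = (h - 4*x)*(h + x)^2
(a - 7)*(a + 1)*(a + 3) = a^3 - 3*a^2 - 25*a - 21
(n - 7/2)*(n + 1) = n^2 - 5*n/2 - 7/2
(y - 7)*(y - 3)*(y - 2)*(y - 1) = y^4 - 13*y^3 + 53*y^2 - 83*y + 42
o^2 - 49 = (o - 7)*(o + 7)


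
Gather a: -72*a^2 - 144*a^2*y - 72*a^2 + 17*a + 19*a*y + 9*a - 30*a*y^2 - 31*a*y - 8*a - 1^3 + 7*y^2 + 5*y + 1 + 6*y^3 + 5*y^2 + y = a^2*(-144*y - 144) + a*(-30*y^2 - 12*y + 18) + 6*y^3 + 12*y^2 + 6*y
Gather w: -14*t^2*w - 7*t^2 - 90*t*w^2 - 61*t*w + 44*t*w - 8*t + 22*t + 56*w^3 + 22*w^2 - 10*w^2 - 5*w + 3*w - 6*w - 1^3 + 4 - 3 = -7*t^2 + 14*t + 56*w^3 + w^2*(12 - 90*t) + w*(-14*t^2 - 17*t - 8)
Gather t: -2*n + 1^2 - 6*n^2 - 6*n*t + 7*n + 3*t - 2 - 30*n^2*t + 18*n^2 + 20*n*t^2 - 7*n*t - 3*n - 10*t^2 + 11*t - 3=12*n^2 + 2*n + t^2*(20*n - 10) + t*(-30*n^2 - 13*n + 14) - 4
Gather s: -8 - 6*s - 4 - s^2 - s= -s^2 - 7*s - 12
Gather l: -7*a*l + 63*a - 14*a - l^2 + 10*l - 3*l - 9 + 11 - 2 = 49*a - l^2 + l*(7 - 7*a)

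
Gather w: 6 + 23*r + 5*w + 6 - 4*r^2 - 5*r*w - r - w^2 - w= -4*r^2 + 22*r - w^2 + w*(4 - 5*r) + 12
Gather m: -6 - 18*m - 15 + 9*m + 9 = -9*m - 12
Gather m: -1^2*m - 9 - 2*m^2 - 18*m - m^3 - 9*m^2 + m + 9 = -m^3 - 11*m^2 - 18*m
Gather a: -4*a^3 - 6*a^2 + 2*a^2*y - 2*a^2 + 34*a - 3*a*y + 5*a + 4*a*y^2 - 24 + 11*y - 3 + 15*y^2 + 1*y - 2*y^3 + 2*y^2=-4*a^3 + a^2*(2*y - 8) + a*(4*y^2 - 3*y + 39) - 2*y^3 + 17*y^2 + 12*y - 27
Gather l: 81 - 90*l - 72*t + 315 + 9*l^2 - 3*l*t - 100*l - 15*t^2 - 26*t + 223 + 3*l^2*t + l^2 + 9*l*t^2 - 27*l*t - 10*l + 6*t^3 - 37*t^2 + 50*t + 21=l^2*(3*t + 10) + l*(9*t^2 - 30*t - 200) + 6*t^3 - 52*t^2 - 48*t + 640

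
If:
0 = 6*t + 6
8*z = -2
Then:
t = -1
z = -1/4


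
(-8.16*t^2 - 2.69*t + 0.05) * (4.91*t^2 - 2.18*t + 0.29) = -40.0656*t^4 + 4.5809*t^3 + 3.7433*t^2 - 0.8891*t + 0.0145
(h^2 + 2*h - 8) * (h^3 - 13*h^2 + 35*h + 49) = h^5 - 11*h^4 + h^3 + 223*h^2 - 182*h - 392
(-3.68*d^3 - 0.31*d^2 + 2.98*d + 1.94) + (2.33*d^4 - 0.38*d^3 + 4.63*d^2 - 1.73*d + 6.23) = 2.33*d^4 - 4.06*d^3 + 4.32*d^2 + 1.25*d + 8.17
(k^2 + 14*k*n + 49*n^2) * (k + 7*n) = k^3 + 21*k^2*n + 147*k*n^2 + 343*n^3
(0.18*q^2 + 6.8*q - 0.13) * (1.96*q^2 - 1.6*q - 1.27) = 0.3528*q^4 + 13.04*q^3 - 11.3634*q^2 - 8.428*q + 0.1651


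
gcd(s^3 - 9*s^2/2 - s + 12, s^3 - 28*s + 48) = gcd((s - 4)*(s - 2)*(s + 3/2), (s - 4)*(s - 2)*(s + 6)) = s^2 - 6*s + 8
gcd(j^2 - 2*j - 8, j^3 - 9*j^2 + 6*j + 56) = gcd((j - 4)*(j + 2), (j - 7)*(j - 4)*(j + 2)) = j^2 - 2*j - 8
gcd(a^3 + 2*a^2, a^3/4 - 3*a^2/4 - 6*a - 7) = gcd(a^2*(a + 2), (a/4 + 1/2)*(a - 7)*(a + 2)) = a + 2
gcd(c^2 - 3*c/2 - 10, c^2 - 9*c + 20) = c - 4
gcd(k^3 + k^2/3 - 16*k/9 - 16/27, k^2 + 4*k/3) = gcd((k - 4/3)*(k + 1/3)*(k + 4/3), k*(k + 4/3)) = k + 4/3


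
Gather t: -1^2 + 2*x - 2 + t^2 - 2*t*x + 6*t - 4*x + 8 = t^2 + t*(6 - 2*x) - 2*x + 5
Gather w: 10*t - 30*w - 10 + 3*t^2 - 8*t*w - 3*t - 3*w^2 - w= 3*t^2 + 7*t - 3*w^2 + w*(-8*t - 31) - 10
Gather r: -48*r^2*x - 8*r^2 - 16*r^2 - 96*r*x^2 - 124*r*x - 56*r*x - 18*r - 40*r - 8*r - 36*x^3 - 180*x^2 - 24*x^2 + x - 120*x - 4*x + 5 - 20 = r^2*(-48*x - 24) + r*(-96*x^2 - 180*x - 66) - 36*x^3 - 204*x^2 - 123*x - 15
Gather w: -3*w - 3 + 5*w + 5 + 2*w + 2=4*w + 4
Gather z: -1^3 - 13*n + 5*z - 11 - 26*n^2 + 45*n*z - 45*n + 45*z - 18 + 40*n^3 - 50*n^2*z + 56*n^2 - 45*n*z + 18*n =40*n^3 + 30*n^2 - 40*n + z*(50 - 50*n^2) - 30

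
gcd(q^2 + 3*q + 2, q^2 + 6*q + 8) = q + 2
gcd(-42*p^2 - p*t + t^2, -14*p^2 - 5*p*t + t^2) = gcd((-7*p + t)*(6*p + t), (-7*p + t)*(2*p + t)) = 7*p - t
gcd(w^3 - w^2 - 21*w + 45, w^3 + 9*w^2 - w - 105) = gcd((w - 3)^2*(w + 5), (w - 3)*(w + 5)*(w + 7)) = w^2 + 2*w - 15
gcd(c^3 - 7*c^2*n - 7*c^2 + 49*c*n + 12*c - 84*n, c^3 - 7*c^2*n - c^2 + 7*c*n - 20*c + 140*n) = c - 7*n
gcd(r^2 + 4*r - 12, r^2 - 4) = r - 2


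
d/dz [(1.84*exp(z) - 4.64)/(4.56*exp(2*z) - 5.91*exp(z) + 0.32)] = (-8.3904*exp(2*z) + 42.3168*exp(z) - 26.8336)*exp(z)/(20.7936*exp(4*z) - 53.8992*exp(3*z) + 37.8465*exp(2*z) - 3.7824*exp(z) + 0.1024)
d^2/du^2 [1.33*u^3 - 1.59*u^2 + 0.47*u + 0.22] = 7.98*u - 3.18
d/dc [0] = 0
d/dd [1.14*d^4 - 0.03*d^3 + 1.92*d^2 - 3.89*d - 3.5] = 4.56*d^3 - 0.09*d^2 + 3.84*d - 3.89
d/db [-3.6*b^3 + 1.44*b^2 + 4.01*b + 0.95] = -10.8*b^2 + 2.88*b + 4.01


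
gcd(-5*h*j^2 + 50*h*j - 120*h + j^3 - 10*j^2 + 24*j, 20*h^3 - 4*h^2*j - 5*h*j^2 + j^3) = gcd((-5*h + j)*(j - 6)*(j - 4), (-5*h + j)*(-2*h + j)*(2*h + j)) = 5*h - j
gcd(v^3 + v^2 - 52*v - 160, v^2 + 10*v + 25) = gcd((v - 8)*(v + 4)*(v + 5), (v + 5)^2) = v + 5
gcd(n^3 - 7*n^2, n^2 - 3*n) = n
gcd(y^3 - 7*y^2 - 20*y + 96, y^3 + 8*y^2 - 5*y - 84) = y^2 + y - 12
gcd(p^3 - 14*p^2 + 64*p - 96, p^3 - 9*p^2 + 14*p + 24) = p^2 - 10*p + 24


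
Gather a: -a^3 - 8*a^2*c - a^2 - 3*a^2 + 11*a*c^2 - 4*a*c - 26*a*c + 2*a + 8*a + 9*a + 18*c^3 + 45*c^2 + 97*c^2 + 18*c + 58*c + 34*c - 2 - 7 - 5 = -a^3 + a^2*(-8*c - 4) + a*(11*c^2 - 30*c + 19) + 18*c^3 + 142*c^2 + 110*c - 14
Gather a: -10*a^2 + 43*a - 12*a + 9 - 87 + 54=-10*a^2 + 31*a - 24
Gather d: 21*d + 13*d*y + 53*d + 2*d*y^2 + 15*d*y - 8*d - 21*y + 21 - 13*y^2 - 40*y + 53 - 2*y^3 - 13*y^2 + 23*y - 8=d*(2*y^2 + 28*y + 66) - 2*y^3 - 26*y^2 - 38*y + 66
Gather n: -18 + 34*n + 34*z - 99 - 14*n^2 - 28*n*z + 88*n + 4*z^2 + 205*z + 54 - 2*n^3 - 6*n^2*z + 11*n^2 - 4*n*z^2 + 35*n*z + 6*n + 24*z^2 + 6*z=-2*n^3 + n^2*(-6*z - 3) + n*(-4*z^2 + 7*z + 128) + 28*z^2 + 245*z - 63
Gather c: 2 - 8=-6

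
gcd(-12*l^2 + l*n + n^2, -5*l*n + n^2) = 1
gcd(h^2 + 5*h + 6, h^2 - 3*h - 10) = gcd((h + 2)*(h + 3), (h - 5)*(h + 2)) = h + 2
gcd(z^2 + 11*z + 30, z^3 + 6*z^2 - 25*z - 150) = z^2 + 11*z + 30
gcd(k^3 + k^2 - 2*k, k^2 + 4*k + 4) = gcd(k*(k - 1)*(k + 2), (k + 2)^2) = k + 2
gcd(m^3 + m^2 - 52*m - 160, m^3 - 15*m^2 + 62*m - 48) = m - 8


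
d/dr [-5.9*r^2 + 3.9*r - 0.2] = 3.9 - 11.8*r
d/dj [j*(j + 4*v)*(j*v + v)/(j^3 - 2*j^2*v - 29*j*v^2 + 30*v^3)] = v*(j*(j + 1)*(j + 4*v)*(-3*j^2 + 4*j*v + 29*v^2) + (j*(j + 1) + j*(j + 4*v) + (j + 1)*(j + 4*v))*(j^3 - 2*j^2*v - 29*j*v^2 + 30*v^3))/(j^3 - 2*j^2*v - 29*j*v^2 + 30*v^3)^2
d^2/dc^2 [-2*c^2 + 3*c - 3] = -4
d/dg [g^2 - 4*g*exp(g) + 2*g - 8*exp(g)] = -4*g*exp(g) + 2*g - 12*exp(g) + 2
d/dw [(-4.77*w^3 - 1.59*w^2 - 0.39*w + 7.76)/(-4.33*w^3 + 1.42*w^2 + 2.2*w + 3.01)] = (-13.6581*w^4 - 24.3654*w^3 + 54.7851*w^2 - 31.6102*w - 18.2459)/(18.7489*w^6 - 12.2972*w^5 - 17.0356*w^4 - 19.8186*w^3 + 13.3884*w^2 + 13.244*w + 9.0601)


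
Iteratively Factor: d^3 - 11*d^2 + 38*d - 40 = (d - 5)*(d^2 - 6*d + 8) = (d - 5)*(d - 4)*(d - 2)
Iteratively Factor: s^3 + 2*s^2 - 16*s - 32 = (s + 4)*(s^2 - 2*s - 8) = (s + 2)*(s + 4)*(s - 4)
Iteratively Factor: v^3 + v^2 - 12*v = (v - 3)*(v^2 + 4*v) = v*(v - 3)*(v + 4)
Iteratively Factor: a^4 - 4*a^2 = (a)*(a^3 - 4*a) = a*(a + 2)*(a^2 - 2*a) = a^2*(a + 2)*(a - 2)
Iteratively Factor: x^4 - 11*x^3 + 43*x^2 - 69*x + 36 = (x - 3)*(x^3 - 8*x^2 + 19*x - 12) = (x - 4)*(x - 3)*(x^2 - 4*x + 3) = (x - 4)*(x - 3)*(x - 1)*(x - 3)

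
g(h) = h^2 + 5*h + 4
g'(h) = 2*h + 5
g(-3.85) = -0.43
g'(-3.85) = -2.70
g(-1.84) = -1.81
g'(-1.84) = 1.32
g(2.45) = 22.25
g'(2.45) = 9.90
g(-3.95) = -0.15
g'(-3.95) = -2.90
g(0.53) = 6.93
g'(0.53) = 6.06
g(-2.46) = -2.25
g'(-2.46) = 0.08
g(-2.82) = -2.15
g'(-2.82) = -0.64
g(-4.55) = 1.95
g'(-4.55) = -4.10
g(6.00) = 70.00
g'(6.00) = 17.00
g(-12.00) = 88.00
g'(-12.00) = -19.00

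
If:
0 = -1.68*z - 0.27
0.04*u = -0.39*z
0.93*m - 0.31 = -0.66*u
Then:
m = -0.78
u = 1.57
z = -0.16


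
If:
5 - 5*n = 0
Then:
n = 1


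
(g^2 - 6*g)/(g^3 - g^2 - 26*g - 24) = g/(g^2 + 5*g + 4)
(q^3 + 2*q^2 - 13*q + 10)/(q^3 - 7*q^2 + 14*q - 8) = (q + 5)/(q - 4)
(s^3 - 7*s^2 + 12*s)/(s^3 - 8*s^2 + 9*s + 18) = s*(s - 4)/(s^2 - 5*s - 6)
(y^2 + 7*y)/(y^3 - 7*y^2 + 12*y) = (y + 7)/(y^2 - 7*y + 12)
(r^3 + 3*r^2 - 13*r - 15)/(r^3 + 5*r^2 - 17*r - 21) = (r + 5)/(r + 7)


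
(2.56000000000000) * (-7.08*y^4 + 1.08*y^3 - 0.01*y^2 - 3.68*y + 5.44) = -18.1248*y^4 + 2.7648*y^3 - 0.0256*y^2 - 9.4208*y + 13.9264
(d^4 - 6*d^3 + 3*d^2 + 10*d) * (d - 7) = d^5 - 13*d^4 + 45*d^3 - 11*d^2 - 70*d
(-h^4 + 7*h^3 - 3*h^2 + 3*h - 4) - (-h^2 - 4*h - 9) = -h^4 + 7*h^3 - 2*h^2 + 7*h + 5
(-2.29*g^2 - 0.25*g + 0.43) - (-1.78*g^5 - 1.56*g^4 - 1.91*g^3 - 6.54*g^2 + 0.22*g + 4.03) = 1.78*g^5 + 1.56*g^4 + 1.91*g^3 + 4.25*g^2 - 0.47*g - 3.6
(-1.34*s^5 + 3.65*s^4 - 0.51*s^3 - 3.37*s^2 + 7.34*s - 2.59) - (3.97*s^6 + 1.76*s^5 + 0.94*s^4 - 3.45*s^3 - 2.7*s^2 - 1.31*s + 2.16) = -3.97*s^6 - 3.1*s^5 + 2.71*s^4 + 2.94*s^3 - 0.67*s^2 + 8.65*s - 4.75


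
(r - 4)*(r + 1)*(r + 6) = r^3 + 3*r^2 - 22*r - 24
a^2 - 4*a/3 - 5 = (a - 3)*(a + 5/3)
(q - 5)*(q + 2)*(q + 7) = q^3 + 4*q^2 - 31*q - 70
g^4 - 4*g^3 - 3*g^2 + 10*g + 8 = (g - 4)*(g - 2)*(g + 1)^2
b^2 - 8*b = b*(b - 8)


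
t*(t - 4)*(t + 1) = t^3 - 3*t^2 - 4*t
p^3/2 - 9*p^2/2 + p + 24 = (p/2 + 1)*(p - 8)*(p - 3)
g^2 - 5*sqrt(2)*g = g*(g - 5*sqrt(2))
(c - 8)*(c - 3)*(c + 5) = c^3 - 6*c^2 - 31*c + 120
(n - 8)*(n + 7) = n^2 - n - 56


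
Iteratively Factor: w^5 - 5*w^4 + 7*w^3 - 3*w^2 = (w - 1)*(w^4 - 4*w^3 + 3*w^2) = w*(w - 1)*(w^3 - 4*w^2 + 3*w) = w*(w - 3)*(w - 1)*(w^2 - w) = w*(w - 3)*(w - 1)^2*(w)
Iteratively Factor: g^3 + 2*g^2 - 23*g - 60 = (g + 3)*(g^2 - g - 20) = (g - 5)*(g + 3)*(g + 4)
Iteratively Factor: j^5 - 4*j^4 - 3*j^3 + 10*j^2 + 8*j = (j)*(j^4 - 4*j^3 - 3*j^2 + 10*j + 8) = j*(j + 1)*(j^3 - 5*j^2 + 2*j + 8) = j*(j + 1)^2*(j^2 - 6*j + 8) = j*(j - 2)*(j + 1)^2*(j - 4)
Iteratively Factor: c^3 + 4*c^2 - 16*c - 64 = (c + 4)*(c^2 - 16) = (c - 4)*(c + 4)*(c + 4)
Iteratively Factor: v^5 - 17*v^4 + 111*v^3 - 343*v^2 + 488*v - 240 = (v - 4)*(v^4 - 13*v^3 + 59*v^2 - 107*v + 60) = (v - 4)*(v - 1)*(v^3 - 12*v^2 + 47*v - 60) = (v - 4)*(v - 3)*(v - 1)*(v^2 - 9*v + 20) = (v - 4)^2*(v - 3)*(v - 1)*(v - 5)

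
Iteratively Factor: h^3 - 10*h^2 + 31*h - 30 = (h - 5)*(h^2 - 5*h + 6) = (h - 5)*(h - 2)*(h - 3)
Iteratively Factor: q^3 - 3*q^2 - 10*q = (q + 2)*(q^2 - 5*q) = (q - 5)*(q + 2)*(q)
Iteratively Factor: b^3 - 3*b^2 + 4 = (b - 2)*(b^2 - b - 2) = (b - 2)^2*(b + 1)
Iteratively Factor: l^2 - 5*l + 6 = (l - 3)*(l - 2)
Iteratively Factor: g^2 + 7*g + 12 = (g + 3)*(g + 4)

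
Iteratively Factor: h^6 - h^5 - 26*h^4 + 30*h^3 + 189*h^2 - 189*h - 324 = (h - 3)*(h^5 + 2*h^4 - 20*h^3 - 30*h^2 + 99*h + 108) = (h - 3)^2*(h^4 + 5*h^3 - 5*h^2 - 45*h - 36) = (h - 3)^2*(h + 1)*(h^3 + 4*h^2 - 9*h - 36) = (h - 3)^2*(h + 1)*(h + 4)*(h^2 - 9) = (h - 3)^3*(h + 1)*(h + 4)*(h + 3)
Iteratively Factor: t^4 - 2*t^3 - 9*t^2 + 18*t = (t)*(t^3 - 2*t^2 - 9*t + 18) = t*(t - 2)*(t^2 - 9) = t*(t - 3)*(t - 2)*(t + 3)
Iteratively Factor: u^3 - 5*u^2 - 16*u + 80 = (u - 4)*(u^2 - u - 20) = (u - 5)*(u - 4)*(u + 4)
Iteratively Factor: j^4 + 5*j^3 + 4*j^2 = (j + 4)*(j^3 + j^2) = j*(j + 4)*(j^2 + j) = j*(j + 1)*(j + 4)*(j)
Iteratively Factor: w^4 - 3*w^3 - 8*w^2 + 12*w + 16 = (w - 2)*(w^3 - w^2 - 10*w - 8) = (w - 2)*(w + 1)*(w^2 - 2*w - 8) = (w - 2)*(w + 1)*(w + 2)*(w - 4)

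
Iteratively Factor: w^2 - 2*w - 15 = (w - 5)*(w + 3)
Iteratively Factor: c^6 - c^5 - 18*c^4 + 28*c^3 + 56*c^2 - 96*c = (c - 2)*(c^5 + c^4 - 16*c^3 - 4*c^2 + 48*c) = (c - 2)*(c + 4)*(c^4 - 3*c^3 - 4*c^2 + 12*c) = c*(c - 2)*(c + 4)*(c^3 - 3*c^2 - 4*c + 12) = c*(c - 2)^2*(c + 4)*(c^2 - c - 6) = c*(c - 2)^2*(c + 2)*(c + 4)*(c - 3)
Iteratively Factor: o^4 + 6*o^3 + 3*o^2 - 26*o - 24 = (o + 1)*(o^3 + 5*o^2 - 2*o - 24) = (o + 1)*(o + 4)*(o^2 + o - 6) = (o - 2)*(o + 1)*(o + 4)*(o + 3)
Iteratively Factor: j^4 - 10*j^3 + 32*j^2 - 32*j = (j - 4)*(j^3 - 6*j^2 + 8*j) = (j - 4)^2*(j^2 - 2*j) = (j - 4)^2*(j - 2)*(j)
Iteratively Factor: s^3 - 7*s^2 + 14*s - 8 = (s - 1)*(s^2 - 6*s + 8) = (s - 2)*(s - 1)*(s - 4)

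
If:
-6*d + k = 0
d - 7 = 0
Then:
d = 7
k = 42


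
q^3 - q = q*(q - 1)*(q + 1)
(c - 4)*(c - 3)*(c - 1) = c^3 - 8*c^2 + 19*c - 12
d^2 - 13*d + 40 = (d - 8)*(d - 5)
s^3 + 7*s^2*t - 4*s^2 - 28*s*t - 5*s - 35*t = (s - 5)*(s + 1)*(s + 7*t)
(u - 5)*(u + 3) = u^2 - 2*u - 15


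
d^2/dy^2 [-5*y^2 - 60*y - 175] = -10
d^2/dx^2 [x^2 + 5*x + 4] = 2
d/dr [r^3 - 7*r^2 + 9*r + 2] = 3*r^2 - 14*r + 9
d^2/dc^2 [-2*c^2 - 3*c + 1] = -4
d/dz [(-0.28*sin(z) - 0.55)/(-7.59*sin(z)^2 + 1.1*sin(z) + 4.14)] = (-8.349*sin(z) + 1.0626*cos(2*z) - 1.6168)*cos(z)/(-7.59*sin(z)^2 + 1.1*sin(z) + 4.14)^2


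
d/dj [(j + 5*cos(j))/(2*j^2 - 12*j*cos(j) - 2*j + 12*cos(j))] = (-11*j^2*sin(j) - j^2 + 11*j*sin(j) - 10*j*cos(j) + 30*cos(j)^2 + 11*cos(j))/(2*(j - 1)^2*(j - 6*cos(j))^2)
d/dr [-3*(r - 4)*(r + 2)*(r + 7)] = -9*r^2 - 30*r + 66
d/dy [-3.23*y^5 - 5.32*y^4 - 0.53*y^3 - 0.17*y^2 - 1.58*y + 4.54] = -16.15*y^4 - 21.28*y^3 - 1.59*y^2 - 0.34*y - 1.58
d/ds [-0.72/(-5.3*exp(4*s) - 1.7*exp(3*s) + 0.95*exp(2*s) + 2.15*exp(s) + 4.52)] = (-15.264*exp(3*s) - 3.672*exp(2*s) + 1.368*exp(s) + 1.548)*exp(s)/(-5.3*exp(4*s) - 1.7*exp(3*s) + 0.95*exp(2*s) + 2.15*exp(s) + 4.52)^2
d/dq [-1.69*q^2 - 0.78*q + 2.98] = -3.38*q - 0.78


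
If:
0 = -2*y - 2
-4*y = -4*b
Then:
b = -1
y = -1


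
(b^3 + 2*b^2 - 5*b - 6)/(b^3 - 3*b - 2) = (b + 3)/(b + 1)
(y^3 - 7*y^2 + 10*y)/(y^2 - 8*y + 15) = y*(y - 2)/(y - 3)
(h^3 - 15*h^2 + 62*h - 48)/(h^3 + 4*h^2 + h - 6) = (h^2 - 14*h + 48)/(h^2 + 5*h + 6)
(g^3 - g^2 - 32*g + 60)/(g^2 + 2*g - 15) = (g^3 - g^2 - 32*g + 60)/(g^2 + 2*g - 15)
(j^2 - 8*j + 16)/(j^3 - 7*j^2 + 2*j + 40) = (j - 4)/(j^2 - 3*j - 10)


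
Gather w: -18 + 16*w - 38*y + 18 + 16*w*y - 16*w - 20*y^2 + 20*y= 16*w*y - 20*y^2 - 18*y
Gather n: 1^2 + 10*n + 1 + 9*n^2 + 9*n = 9*n^2 + 19*n + 2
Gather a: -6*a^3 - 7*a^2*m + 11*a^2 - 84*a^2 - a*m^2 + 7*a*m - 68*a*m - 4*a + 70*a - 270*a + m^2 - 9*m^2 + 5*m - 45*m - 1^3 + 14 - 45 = -6*a^3 + a^2*(-7*m - 73) + a*(-m^2 - 61*m - 204) - 8*m^2 - 40*m - 32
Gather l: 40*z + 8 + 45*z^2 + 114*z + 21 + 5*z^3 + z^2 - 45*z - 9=5*z^3 + 46*z^2 + 109*z + 20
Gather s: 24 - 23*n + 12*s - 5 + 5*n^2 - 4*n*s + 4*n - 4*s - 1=5*n^2 - 19*n + s*(8 - 4*n) + 18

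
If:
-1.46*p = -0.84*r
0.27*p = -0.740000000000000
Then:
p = -2.74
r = -4.76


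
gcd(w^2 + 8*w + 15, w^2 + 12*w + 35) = w + 5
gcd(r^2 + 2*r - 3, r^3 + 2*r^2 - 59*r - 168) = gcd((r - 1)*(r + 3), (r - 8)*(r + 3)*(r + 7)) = r + 3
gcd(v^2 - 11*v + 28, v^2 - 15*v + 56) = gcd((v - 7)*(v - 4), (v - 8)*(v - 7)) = v - 7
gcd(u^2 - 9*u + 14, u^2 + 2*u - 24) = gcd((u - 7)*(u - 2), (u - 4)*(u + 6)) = 1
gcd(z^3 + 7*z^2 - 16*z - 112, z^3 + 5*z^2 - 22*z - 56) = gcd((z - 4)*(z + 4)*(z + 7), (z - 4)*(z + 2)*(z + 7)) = z^2 + 3*z - 28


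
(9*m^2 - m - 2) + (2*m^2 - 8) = 11*m^2 - m - 10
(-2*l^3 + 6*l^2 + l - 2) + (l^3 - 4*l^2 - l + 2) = -l^3 + 2*l^2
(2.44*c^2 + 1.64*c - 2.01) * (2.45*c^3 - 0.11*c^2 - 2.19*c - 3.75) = 5.978*c^5 + 3.7496*c^4 - 10.4485*c^3 - 12.5205*c^2 - 1.7481*c + 7.5375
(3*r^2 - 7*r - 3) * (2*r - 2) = 6*r^3 - 20*r^2 + 8*r + 6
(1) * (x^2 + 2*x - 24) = x^2 + 2*x - 24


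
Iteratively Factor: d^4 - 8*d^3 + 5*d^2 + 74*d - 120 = (d - 5)*(d^3 - 3*d^2 - 10*d + 24) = (d - 5)*(d - 4)*(d^2 + d - 6) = (d - 5)*(d - 4)*(d - 2)*(d + 3)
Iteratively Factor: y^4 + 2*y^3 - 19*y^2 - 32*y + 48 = (y + 3)*(y^3 - y^2 - 16*y + 16) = (y + 3)*(y + 4)*(y^2 - 5*y + 4) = (y - 4)*(y + 3)*(y + 4)*(y - 1)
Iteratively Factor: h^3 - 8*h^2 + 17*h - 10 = (h - 5)*(h^2 - 3*h + 2) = (h - 5)*(h - 1)*(h - 2)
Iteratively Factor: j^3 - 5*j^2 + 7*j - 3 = (j - 3)*(j^2 - 2*j + 1) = (j - 3)*(j - 1)*(j - 1)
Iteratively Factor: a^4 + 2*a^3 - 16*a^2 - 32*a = (a - 4)*(a^3 + 6*a^2 + 8*a) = a*(a - 4)*(a^2 + 6*a + 8) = a*(a - 4)*(a + 2)*(a + 4)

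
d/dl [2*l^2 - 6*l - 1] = 4*l - 6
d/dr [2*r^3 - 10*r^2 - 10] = 2*r*(3*r - 10)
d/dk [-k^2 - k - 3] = -2*k - 1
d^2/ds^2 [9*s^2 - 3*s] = 18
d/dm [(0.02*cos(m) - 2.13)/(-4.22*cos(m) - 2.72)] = 9.043*sin(m)/(4.22*cos(m) + 2.72)^2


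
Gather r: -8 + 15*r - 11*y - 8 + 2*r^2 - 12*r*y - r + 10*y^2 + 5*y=2*r^2 + r*(14 - 12*y) + 10*y^2 - 6*y - 16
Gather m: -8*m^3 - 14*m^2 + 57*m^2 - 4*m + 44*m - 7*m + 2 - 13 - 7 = -8*m^3 + 43*m^2 + 33*m - 18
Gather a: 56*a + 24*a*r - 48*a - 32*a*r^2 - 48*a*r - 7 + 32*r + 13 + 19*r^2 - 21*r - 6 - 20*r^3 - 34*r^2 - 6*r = a*(-32*r^2 - 24*r + 8) - 20*r^3 - 15*r^2 + 5*r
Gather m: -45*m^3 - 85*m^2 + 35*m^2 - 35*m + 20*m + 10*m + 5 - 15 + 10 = -45*m^3 - 50*m^2 - 5*m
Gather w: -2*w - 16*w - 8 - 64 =-18*w - 72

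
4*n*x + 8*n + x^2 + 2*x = (4*n + x)*(x + 2)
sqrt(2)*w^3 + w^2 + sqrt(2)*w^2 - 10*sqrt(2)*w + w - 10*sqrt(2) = (w - 2*sqrt(2))*(w + 5*sqrt(2)/2)*(sqrt(2)*w + sqrt(2))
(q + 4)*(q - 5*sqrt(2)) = q^2 - 5*sqrt(2)*q + 4*q - 20*sqrt(2)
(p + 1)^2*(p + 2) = p^3 + 4*p^2 + 5*p + 2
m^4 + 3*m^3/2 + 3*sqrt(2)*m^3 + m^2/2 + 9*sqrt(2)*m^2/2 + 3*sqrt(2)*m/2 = m*(m + 1/2)*(m + 1)*(m + 3*sqrt(2))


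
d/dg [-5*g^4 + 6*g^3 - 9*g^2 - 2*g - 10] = -20*g^3 + 18*g^2 - 18*g - 2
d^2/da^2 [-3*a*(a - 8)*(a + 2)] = 36 - 18*a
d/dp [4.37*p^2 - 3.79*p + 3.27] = 8.74*p - 3.79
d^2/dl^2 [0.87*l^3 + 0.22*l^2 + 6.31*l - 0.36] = 5.22*l + 0.44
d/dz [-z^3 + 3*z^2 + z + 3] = -3*z^2 + 6*z + 1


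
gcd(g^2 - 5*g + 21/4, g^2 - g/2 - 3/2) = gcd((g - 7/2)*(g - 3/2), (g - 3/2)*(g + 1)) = g - 3/2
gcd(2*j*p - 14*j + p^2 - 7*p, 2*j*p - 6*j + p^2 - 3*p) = 2*j + p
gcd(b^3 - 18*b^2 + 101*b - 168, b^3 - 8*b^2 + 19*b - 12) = b - 3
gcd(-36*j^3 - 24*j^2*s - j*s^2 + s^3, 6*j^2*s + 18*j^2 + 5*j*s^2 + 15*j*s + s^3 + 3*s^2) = 6*j^2 + 5*j*s + s^2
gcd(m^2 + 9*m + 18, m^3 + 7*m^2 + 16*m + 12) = m + 3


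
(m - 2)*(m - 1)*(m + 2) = m^3 - m^2 - 4*m + 4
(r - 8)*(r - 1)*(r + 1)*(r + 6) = r^4 - 2*r^3 - 49*r^2 + 2*r + 48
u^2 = u^2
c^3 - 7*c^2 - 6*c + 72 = (c - 6)*(c - 4)*(c + 3)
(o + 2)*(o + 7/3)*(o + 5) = o^3 + 28*o^2/3 + 79*o/3 + 70/3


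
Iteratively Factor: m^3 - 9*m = (m - 3)*(m^2 + 3*m) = m*(m - 3)*(m + 3)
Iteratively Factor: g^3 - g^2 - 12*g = (g)*(g^2 - g - 12) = g*(g - 4)*(g + 3)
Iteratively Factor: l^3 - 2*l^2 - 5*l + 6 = (l - 3)*(l^2 + l - 2) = (l - 3)*(l + 2)*(l - 1)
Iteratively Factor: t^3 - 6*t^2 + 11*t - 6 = (t - 2)*(t^2 - 4*t + 3) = (t - 3)*(t - 2)*(t - 1)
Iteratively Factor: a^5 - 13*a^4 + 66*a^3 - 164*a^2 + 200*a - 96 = (a - 2)*(a^4 - 11*a^3 + 44*a^2 - 76*a + 48) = (a - 3)*(a - 2)*(a^3 - 8*a^2 + 20*a - 16) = (a - 4)*(a - 3)*(a - 2)*(a^2 - 4*a + 4) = (a - 4)*(a - 3)*(a - 2)^2*(a - 2)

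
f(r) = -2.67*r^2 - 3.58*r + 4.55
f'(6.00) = -35.62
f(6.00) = -113.05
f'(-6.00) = 28.46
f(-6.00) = -70.09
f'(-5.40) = 25.26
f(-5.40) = -53.98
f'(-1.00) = 1.76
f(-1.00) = 5.46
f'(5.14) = -31.03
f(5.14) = -84.39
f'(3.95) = -24.67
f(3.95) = -51.25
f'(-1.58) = 4.86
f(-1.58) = 3.54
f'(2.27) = -15.70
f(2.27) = -17.33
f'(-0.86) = 1.01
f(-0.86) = 5.65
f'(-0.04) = -3.37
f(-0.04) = 4.69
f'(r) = -5.34*r - 3.58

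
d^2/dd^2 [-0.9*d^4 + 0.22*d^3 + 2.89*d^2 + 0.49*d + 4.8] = -10.8*d^2 + 1.32*d + 5.78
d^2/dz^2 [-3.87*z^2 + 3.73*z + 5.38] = -7.74000000000000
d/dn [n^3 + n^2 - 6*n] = 3*n^2 + 2*n - 6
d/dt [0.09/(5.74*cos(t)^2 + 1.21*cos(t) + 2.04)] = (1.0332*cos(t) + 0.1089)*sin(t)/(5.74*cos(t)^2 + 1.21*cos(t) + 2.04)^2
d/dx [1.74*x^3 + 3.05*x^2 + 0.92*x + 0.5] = 5.22*x^2 + 6.1*x + 0.92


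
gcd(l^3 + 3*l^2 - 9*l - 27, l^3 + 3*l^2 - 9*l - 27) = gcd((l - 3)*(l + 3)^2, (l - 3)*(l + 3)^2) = l^3 + 3*l^2 - 9*l - 27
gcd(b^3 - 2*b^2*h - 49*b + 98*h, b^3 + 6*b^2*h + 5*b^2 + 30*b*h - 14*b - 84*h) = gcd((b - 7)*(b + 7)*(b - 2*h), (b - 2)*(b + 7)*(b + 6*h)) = b + 7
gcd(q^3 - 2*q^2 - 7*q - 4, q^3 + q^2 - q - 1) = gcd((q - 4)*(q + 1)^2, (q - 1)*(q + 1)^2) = q^2 + 2*q + 1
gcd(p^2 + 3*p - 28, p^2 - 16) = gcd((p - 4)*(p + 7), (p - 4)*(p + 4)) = p - 4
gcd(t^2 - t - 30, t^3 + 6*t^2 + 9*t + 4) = 1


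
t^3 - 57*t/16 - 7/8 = (t - 2)*(t + 1/4)*(t + 7/4)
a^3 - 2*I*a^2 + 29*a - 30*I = (a - 6*I)*(a - I)*(a + 5*I)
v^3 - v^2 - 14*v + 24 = (v - 3)*(v - 2)*(v + 4)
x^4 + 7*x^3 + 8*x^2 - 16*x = x*(x - 1)*(x + 4)^2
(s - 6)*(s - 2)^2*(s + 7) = s^4 - 3*s^3 - 42*s^2 + 172*s - 168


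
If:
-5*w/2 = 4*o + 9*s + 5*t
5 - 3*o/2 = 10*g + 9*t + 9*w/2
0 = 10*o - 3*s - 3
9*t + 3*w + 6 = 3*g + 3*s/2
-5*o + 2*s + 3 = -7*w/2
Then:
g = 32995/38918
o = 6414/19459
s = 1921/19459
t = -4282/19459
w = -8614/19459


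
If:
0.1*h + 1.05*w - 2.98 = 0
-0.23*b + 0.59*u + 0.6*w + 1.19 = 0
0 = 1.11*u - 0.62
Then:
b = 2.60869565217391*w + 6.60673717195456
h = 29.8 - 10.5*w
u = 0.56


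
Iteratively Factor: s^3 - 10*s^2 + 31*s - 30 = (s - 2)*(s^2 - 8*s + 15) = (s - 3)*(s - 2)*(s - 5)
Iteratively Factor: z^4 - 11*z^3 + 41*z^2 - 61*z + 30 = (z - 3)*(z^3 - 8*z^2 + 17*z - 10) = (z - 3)*(z - 1)*(z^2 - 7*z + 10) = (z - 5)*(z - 3)*(z - 1)*(z - 2)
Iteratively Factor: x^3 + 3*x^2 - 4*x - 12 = (x + 2)*(x^2 + x - 6) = (x + 2)*(x + 3)*(x - 2)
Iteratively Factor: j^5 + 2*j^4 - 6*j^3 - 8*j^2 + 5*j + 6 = (j - 2)*(j^4 + 4*j^3 + 2*j^2 - 4*j - 3) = (j - 2)*(j + 3)*(j^3 + j^2 - j - 1) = (j - 2)*(j + 1)*(j + 3)*(j^2 - 1) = (j - 2)*(j - 1)*(j + 1)*(j + 3)*(j + 1)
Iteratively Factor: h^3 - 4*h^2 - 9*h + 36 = (h - 3)*(h^2 - h - 12) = (h - 4)*(h - 3)*(h + 3)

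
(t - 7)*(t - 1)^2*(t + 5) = t^4 - 4*t^3 - 30*t^2 + 68*t - 35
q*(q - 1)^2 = q^3 - 2*q^2 + q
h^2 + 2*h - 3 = (h - 1)*(h + 3)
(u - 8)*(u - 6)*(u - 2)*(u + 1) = u^4 - 15*u^3 + 60*u^2 - 20*u - 96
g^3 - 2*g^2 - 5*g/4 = g*(g - 5/2)*(g + 1/2)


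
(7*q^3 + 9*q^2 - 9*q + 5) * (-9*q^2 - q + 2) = -63*q^5 - 88*q^4 + 86*q^3 - 18*q^2 - 23*q + 10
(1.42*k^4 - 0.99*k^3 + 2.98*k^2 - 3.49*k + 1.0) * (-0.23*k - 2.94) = -0.3266*k^5 - 3.9471*k^4 + 2.2252*k^3 - 7.9585*k^2 + 10.0306*k - 2.94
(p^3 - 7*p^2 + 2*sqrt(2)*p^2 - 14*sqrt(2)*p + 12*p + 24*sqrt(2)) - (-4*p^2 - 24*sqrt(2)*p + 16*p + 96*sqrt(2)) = p^3 - 3*p^2 + 2*sqrt(2)*p^2 - 4*p + 10*sqrt(2)*p - 72*sqrt(2)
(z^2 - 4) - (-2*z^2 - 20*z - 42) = 3*z^2 + 20*z + 38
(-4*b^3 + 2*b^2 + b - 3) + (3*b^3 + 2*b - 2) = -b^3 + 2*b^2 + 3*b - 5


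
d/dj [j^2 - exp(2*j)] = 2*j - 2*exp(2*j)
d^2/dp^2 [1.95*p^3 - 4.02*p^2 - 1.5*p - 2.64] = 11.7*p - 8.04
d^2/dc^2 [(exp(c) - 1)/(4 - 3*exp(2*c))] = (-9*exp(4*c) + 36*exp(3*c) - 72*exp(2*c) + 48*exp(c) - 16)*exp(c)/(27*exp(6*c) - 108*exp(4*c) + 144*exp(2*c) - 64)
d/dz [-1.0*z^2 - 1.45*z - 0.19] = -2.0*z - 1.45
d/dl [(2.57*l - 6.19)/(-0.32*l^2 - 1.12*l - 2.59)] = (0.8224*l^2 - 3.9616*l - 13.5891)/(0.1024*l^4 + 0.7168*l^3 + 2.912*l^2 + 5.8016*l + 6.7081)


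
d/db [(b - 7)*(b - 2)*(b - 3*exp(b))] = -3*b^2*exp(b) + 3*b^2 + 21*b*exp(b) - 18*b - 15*exp(b) + 14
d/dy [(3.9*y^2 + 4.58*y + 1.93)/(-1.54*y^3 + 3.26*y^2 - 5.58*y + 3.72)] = (6.006*y^4 + 14.1064*y^3 - 27.7762*y^2 + 16.4324*y + 27.807)/(2.3716*y^6 - 10.0408*y^5 + 27.814*y^4 - 47.8392*y^3 + 55.3908*y^2 - 41.5152*y + 13.8384)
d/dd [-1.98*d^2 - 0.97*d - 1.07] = -3.96*d - 0.97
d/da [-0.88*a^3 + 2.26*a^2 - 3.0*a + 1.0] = -2.64*a^2 + 4.52*a - 3.0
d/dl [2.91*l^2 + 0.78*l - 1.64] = 5.82*l + 0.78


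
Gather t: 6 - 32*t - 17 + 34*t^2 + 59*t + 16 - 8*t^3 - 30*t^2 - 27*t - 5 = -8*t^3 + 4*t^2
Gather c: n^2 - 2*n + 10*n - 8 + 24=n^2 + 8*n + 16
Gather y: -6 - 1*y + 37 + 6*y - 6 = 5*y + 25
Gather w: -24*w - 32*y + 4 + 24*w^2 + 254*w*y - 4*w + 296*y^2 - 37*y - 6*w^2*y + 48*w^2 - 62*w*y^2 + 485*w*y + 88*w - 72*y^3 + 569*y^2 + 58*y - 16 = w^2*(72 - 6*y) + w*(-62*y^2 + 739*y + 60) - 72*y^3 + 865*y^2 - 11*y - 12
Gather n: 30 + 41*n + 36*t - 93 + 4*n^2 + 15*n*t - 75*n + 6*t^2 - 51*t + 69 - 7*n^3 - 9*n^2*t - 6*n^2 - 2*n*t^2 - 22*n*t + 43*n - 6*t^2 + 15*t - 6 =-7*n^3 + n^2*(-9*t - 2) + n*(-2*t^2 - 7*t + 9)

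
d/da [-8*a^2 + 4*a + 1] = 4 - 16*a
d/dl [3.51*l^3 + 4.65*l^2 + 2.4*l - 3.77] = 10.53*l^2 + 9.3*l + 2.4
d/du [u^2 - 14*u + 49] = 2*u - 14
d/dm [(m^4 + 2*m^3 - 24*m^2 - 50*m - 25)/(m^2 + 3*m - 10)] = (2*m^3 - 9*m^2 + 12*m + 23)/(m^2 - 4*m + 4)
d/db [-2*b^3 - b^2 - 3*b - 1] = -6*b^2 - 2*b - 3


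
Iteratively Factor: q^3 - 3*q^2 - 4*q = (q - 4)*(q^2 + q) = q*(q - 4)*(q + 1)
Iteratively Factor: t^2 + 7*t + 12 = (t + 3)*(t + 4)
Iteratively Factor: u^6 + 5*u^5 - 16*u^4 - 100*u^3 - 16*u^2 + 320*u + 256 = (u - 4)*(u^5 + 9*u^4 + 20*u^3 - 20*u^2 - 96*u - 64) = (u - 4)*(u + 4)*(u^4 + 5*u^3 - 20*u - 16) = (u - 4)*(u + 1)*(u + 4)*(u^3 + 4*u^2 - 4*u - 16) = (u - 4)*(u - 2)*(u + 1)*(u + 4)*(u^2 + 6*u + 8) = (u - 4)*(u - 2)*(u + 1)*(u + 2)*(u + 4)*(u + 4)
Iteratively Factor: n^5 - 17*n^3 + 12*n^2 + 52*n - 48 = (n - 2)*(n^4 + 2*n^3 - 13*n^2 - 14*n + 24) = (n - 2)*(n + 2)*(n^3 - 13*n + 12) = (n - 2)*(n - 1)*(n + 2)*(n^2 + n - 12) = (n - 3)*(n - 2)*(n - 1)*(n + 2)*(n + 4)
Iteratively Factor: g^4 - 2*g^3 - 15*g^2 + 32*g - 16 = (g + 4)*(g^3 - 6*g^2 + 9*g - 4) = (g - 4)*(g + 4)*(g^2 - 2*g + 1) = (g - 4)*(g - 1)*(g + 4)*(g - 1)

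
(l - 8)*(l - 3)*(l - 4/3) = l^3 - 37*l^2/3 + 116*l/3 - 32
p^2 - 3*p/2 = p*(p - 3/2)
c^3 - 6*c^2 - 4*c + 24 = (c - 6)*(c - 2)*(c + 2)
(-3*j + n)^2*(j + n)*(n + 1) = 9*j^3*n + 9*j^3 + 3*j^2*n^2 + 3*j^2*n - 5*j*n^3 - 5*j*n^2 + n^4 + n^3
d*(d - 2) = d^2 - 2*d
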